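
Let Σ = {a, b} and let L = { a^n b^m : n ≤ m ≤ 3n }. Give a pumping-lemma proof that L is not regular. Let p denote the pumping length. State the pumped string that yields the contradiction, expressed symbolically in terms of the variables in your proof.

Assume L is regular. Let p be the pumping length given by the pumping lemma.
Take w = a^p b^p ∈ L (since p ≤ p ≤ 3p), with |w| = 2p ≥ p.
Write w = xyz as guaranteed by the lemma, with |xy| ≤ p and y is nonempty.
Since the first p symbols of w are all a's and |xy| ≤ p, y lies entirely in the leading a-block: y = a^k for some k with 1 ≤ k ≤ p.
Pump with i = 2: xy^2z = a^{p+k} b^p. Now n = p+k > p = m, so the condition n ≤ m fails. Thus xy^2z ∉ L.
This is a contradiction; hence L is not regular.

a^{p+k} b^p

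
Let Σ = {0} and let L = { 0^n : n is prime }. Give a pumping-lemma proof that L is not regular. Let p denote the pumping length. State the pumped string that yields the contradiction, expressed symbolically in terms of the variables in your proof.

0^{q(1+k)}

Assume L is regular. Let p be the pumping length given by the pumping lemma.
Let q be a prime with q ≥ p+2 (infinitely many primes exist), and take w = 0^q ∈ L with |w| = q ≥ p.
The pumping lemma gives a decomposition w = xyz where |xy| ≤ p and |y| ≥ 1.
Then y = 0^k for some k with 1 ≤ k ≤ p.
Since 1 ≤ k ≤ p, |xz| = q-k. Pump with i = q+1: |xy^{q+1}z| = (q-k)+(q+1)k = q+qk = q(1+k), which is composite (both factors ≥ 2). So xy^{q+1}z = 0^{q(1+k)} ∉ L.
Contradiction. Therefore L is not regular.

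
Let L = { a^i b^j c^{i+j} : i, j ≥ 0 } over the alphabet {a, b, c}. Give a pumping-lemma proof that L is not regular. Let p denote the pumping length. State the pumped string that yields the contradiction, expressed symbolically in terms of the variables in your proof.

Toward a contradiction, assume L is regular with pumping length p.
Take w = a^p b^p c^{2p} ∈ L (with i=j=p, i+j=2p), |w| = 4p ≥ p.
The pumping lemma gives a decomposition w = xyz where |xy| ≤ p and y is nonempty.
Since the first p symbols of w are all a's and |xy| ≤ p, y lies entirely in the leading a-block: y = a^k for some k with 1 ≤ k ≤ p.
Consider xy^2z = a^{p+k} b^p c^{2p}. Now the a- and b-counts sum to 2p+k, but the c-count is 2p ≠ 2p+k. So xy^2z ∉ L.
This is a contradiction; hence L is not regular.

a^{p+k} b^p c^{2p}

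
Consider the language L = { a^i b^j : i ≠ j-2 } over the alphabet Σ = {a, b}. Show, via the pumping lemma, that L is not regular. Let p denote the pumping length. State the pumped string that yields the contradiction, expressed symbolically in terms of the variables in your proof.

Assume L is regular. Let p be the pumping length given by the pumping lemma.
Choose w = a^p b^{p+p!+2}. Since p ≠ (p+p!+2)-2 = p+p!, w ∈ L; and |w| ≥ p.
The pumping lemma gives a decomposition w = xyz where |xy| ≤ p and y is nonempty.
The first p characters of w are a's, so xy (and hence y) consists only of a's. Write y = a^k, 1 ≤ k ≤ p.
Since 1 ≤ k ≤ p, k divides p!; set t = 1 + p!/k. Then xy^t z has p + (p!/k)·k = p + p! copies of a. Now the a-count is p+p! and (b-count)-2 = (p+p!+2)-2 = p+p!, so i ≠ j-2 fails. So xy^t z = a^{p+p!} b^{p+p!+2} ∉ L.
Contradiction. Therefore L is not regular.

a^{p+p!} b^{p+p!+2}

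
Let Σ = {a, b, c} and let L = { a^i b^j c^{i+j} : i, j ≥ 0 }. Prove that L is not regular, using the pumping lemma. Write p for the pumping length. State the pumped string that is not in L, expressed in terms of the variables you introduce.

Assume L is regular. Let p be the pumping length given by the pumping lemma.
Take w = a^p b^p c^{2p} ∈ L (with i=j=p, i+j=2p), |w| = 4p ≥ p.
Write w = xyz as guaranteed by the lemma, with |xy| ≤ p and |y| > 0.
The first p characters of w are a's, so xy (and hence y) consists only of a's. Write y = a^k, 1 ≤ k ≤ p.
Consider xy^2z = a^{p+k} b^p c^{2p}. Now the a- and b-counts sum to 2p+k, but the c-count is 2p ≠ 2p+k. So xy^2z ∉ L.
Contradiction. Therefore L is not regular.

a^{p+k} b^p c^{2p}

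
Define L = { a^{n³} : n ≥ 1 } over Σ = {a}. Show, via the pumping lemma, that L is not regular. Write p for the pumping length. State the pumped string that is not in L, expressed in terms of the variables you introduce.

a^{p³+k}

Assume L is regular. Let p be the pumping length given by the pumping lemma.
Take w = a^{p³} ∈ L with |w| = p³ ≥ p.
By the pumping lemma, w = xyz with |xy| ≤ p and |y| > 0.
Then y = a^k for some k with 1 ≤ k ≤ p.
Pump with i = 2: xy^2z = a^{p³+k}. Since 1 ≤ k ≤ p, p³ < p³+k ≤ p³+p < p³+3p²+3p+1 = (p+1)³, so p³+k is not a perfect cube. So xy^2z ∉ L.
This contradicts the pumping lemma, so L is not regular.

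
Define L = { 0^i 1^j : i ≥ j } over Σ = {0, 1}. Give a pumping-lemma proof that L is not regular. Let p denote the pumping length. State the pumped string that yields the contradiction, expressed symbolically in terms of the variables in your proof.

Toward a contradiction, assume L is regular with pumping length p.
Choose w = 0^p 1^p ∈ L, with |w| = 2p ≥ p.
By the pumping lemma, w = xyz with |xy| ≤ p and y is nonempty.
The first p characters of w are 0's, so xy (and hence y) consists only of 0's. Write y = 0^k, 1 ≤ k ≤ p.
Consider xy^0z = xz = 0^{p-k} 1^p. Since k ≥ 1, the 0-count p-k is less than p, so i ≥ j fails; thus xz ∉ L.
This contradicts the pumping lemma, so L is not regular.

0^{p-k} 1^p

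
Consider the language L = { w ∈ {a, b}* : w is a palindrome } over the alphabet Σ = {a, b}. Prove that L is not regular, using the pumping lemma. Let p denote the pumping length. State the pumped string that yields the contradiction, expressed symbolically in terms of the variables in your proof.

a^{p+k} b a^p

Suppose for contradiction that L is regular, and let p be the pumping length.
Take w = a^p b a^p, a palindrome of length 2p+1 ≥ p.
By the pumping lemma, w = xyz with |xy| ≤ p and |y| ≥ 1.
The first p characters of w are a's, so xy (and hence y) consists only of a's. Write y = a^k, 1 ≤ k ≤ p.
Pump with i = 2: xy^2z = a^{p+k} b a^p. Its reverse is a^p b a^{p+k}, which differs from xy^2z since k ≥ 1. So xy^2z is not a palindrome and xy^2z ∉ L.
Contradiction. Therefore L is not regular.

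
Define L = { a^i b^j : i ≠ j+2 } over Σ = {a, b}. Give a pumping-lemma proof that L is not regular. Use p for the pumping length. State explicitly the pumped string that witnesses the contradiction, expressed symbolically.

a^{p+p!} b^{p+p!-2}

Suppose for contradiction that L is regular, and let p be the pumping length.
Choose w = a^p b^{p+p!-2}. Since p ≠ (p+p!-2)+2 = p+p!, w ∈ L; and |w| ≥ p.
The pumping lemma gives a decomposition w = xyz where |xy| ≤ p and |y| > 0.
Since the first p symbols of w are all a's and |xy| ≤ p, y lies entirely in the leading a-block: y = a^k for some k with 1 ≤ k ≤ p.
Since 1 ≤ k ≤ p, k divides p!; set t = 1 + p!/k. Then xy^t z has p + (p!/k)·k = p + p! copies of a. Now the a-count is p+p! and (b-count)+2 = (p+p!-2)+2 = p+p!, so i ≠ j+2 fails. So xy^t z = a^{p+p!} b^{p+p!-2} ∉ L.
This contradicts the pumping lemma, so L is not regular.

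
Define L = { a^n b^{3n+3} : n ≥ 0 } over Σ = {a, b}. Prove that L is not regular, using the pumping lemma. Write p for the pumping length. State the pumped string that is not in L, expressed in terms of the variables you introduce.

Assume L is regular; let p be its pumping constant.
Let w = a^p b^{3p+3} ∈ L; note |w| = 4p+3 ≥ p.
Write w = xyz as guaranteed by the lemma, with |xy| ≤ p and |y| > 0.
Because |xy| ≤ p and w begins with p copies of a, we have y = a^k with 1 ≤ k ≤ p.
Pump with i = 2: xy^2z = a^{p+k} b^{3p+3}. For this to lie in L we would need 3p+3 = 3(p+k)+3, which forces k = 0. But k ≥ 1, so xy^2z ∉ L.
This contradicts the pumping lemma, so L is not regular.

a^{p+k} b^{3p+3}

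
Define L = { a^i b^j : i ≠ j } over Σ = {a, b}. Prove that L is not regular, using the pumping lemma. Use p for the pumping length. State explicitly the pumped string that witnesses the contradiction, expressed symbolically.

a^{p+p!} b^{p+p!}

Toward a contradiction, assume L is regular with pumping length p.
Choose w = a^p b^{p+p!}. Since p ≠ p+p!, w ∈ L; and |w| ≥ p.
By the pumping lemma, w = xyz with |xy| ≤ p and |y| > 0.
Because |xy| ≤ p and w begins with p copies of a, we have y = a^k with 1 ≤ k ≤ p.
Since 1 ≤ k ≤ p, k divides p!; set t = 1 + p!/k. Then xy^t z has p + (p!/k)·k = p + p! copies of a. Now the a-count equals the b-count, so i ≠ j fails. So xy^t z = a^{p+p!} b^{p+p!} ∉ L.
Contradiction. Therefore L is not regular.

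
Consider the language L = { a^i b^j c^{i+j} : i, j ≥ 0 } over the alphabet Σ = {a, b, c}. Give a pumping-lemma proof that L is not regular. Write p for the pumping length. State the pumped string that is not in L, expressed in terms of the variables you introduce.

a^{p+k} b^p c^{2p}

Toward a contradiction, assume L is regular with pumping length p.
Take w = a^p b^p c^{2p} ∈ L (with i=j=p, i+j=2p), |w| = 4p ≥ p.
By the pumping lemma, w = xyz with |xy| ≤ p and y is nonempty.
Because |xy| ≤ p and w begins with p copies of a, we have y = a^k with 1 ≤ k ≤ p.
Consider xy^2z = a^{p+k} b^p c^{2p}. Now the a- and b-counts sum to 2p+k, but the c-count is 2p ≠ 2p+k. So xy^2z ∉ L.
This is a contradiction; hence L is not regular.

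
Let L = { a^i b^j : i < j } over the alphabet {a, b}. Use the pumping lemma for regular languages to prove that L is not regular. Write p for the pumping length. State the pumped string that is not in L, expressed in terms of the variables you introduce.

Assume L is regular. Let p be the pumping length given by the pumping lemma.
Choose w = a^p b^{p+1} ∈ L, with |w| = 2p+1 ≥ p.
Write w = xyz as guaranteed by the lemma, with |xy| ≤ p and y is nonempty.
The first p characters of w are a's, so xy (and hence y) consists only of a's. Write y = a^k, 1 ≤ k ≤ p.
Consider xy^2z = a^{p+k} b^{p+1}. Since k ≥ 1, the a-count p+k is at least p+1, so i < j fails; thus xy^2z ∉ L.
This is a contradiction; hence L is not regular.

a^{p+k} b^{p+1}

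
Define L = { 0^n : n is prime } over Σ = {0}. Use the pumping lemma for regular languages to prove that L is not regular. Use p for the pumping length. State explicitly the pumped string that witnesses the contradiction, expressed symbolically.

Toward a contradiction, assume L is regular with pumping length p.
Let q be a prime with q ≥ p+2 (infinitely many primes exist), and take w = 0^q ∈ L with |w| = q ≥ p.
By the pumping lemma, w = xyz with |xy| ≤ p and |y| > 0.
Then y = 0^k for some k with 1 ≤ k ≤ p.
Since 1 ≤ k ≤ p, |xz| = q-k. Pump with i = q+1: |xy^{q+1}z| = (q-k)+(q+1)k = q+qk = q(1+k), which is composite (both factors ≥ 2). So xy^{q+1}z = 0^{q(1+k)} ∉ L.
Contradiction. Therefore L is not regular.

0^{q(1+k)}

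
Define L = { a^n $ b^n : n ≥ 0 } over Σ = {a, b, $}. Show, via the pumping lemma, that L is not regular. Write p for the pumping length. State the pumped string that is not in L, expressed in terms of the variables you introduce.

a^{p+k} $ b^p

Assume L is regular. Let p be the pumping length given by the pumping lemma.
Take w = a^p $ b^p ∈ L with |w| = 2p+1 ≥ p.
The pumping lemma gives a decomposition w = xyz where |xy| ≤ p and |y| ≥ 1.
The first p characters of w are a's, so xy (and hence y) consists only of a's. Write y = a^k, 1 ≤ k ≤ p.
Pump with i = 2: xy^2z = a^{p+k} $ b^p, which would require p+k = p. But k ≥ 1, so xy^2z ∉ L.
Contradiction. Therefore L is not regular.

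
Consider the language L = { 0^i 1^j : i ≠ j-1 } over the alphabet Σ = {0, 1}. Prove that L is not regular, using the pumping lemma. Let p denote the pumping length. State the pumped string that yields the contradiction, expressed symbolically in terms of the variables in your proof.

Assume L is regular; let p be its pumping constant.
Choose w = 0^p 1^{p+p!+1}. Since p ≠ (p+p!+1)-1 = p+p!, w ∈ L; and |w| ≥ p.
Write w = xyz as guaranteed by the lemma, with |xy| ≤ p and |y| > 0.
Because |xy| ≤ p and w begins with p copies of 0, we have y = 0^k with 1 ≤ k ≤ p.
Since 1 ≤ k ≤ p, k divides p!; set t = 1 + p!/k. Then xy^t z has p + (p!/k)·k = p + p! copies of 0. Now the 0-count is p+p! and (1-count)-1 = (p+p!+1)-1 = p+p!, so i ≠ j-1 fails. So xy^t z = 0^{p+p!} 1^{p+p!+1} ∉ L.
This is a contradiction; hence L is not regular.

0^{p+p!} 1^{p+p!+1}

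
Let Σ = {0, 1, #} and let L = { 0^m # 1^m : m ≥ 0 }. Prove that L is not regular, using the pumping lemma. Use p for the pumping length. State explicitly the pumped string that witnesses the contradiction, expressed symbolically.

0^{p+k} # 1^p

Assume L is regular. Let p be the pumping length given by the pumping lemma.
Take w = 0^p # 1^p ∈ L with |w| = 2p+1 ≥ p.
Write w = xyz as guaranteed by the lemma, with |xy| ≤ p and y is nonempty.
Because |xy| ≤ p and w begins with p copies of 0, we have y = 0^k with 1 ≤ k ≤ p.
Pump with i = 2: xy^2z = 0^{p+k} # 1^p, which would require p+k = p. But k ≥ 1, so xy^2z ∉ L.
This contradicts the pumping lemma, so L is not regular.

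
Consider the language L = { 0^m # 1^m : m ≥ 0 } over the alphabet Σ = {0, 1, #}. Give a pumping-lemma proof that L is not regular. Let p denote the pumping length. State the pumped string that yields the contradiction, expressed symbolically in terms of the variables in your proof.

0^{p+k} # 1^p

Assume L is regular; let p be its pumping constant.
Take w = 0^p # 1^p ∈ L with |w| = 2p+1 ≥ p.
By the pumping lemma, w = xyz with |xy| ≤ p and y is nonempty.
The first p characters of w are 0's, so xy (and hence y) consists only of 0's. Write y = 0^k, 1 ≤ k ≤ p.
Pump with i = 2: xy^2z = 0^{p+k} # 1^p, which would require p+k = p. But k ≥ 1, so xy^2z ∉ L.
This is a contradiction; hence L is not regular.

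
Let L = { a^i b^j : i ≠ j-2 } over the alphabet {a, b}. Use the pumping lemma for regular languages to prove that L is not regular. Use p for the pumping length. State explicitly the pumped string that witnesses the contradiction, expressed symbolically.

a^{p+p!} b^{p+p!+2}

Assume L is regular; let p be its pumping constant.
Choose w = a^p b^{p+p!+2}. Since p ≠ (p+p!+2)-2 = p+p!, w ∈ L; and |w| ≥ p.
The pumping lemma gives a decomposition w = xyz where |xy| ≤ p and y is nonempty.
The first p characters of w are a's, so xy (and hence y) consists only of a's. Write y = a^k, 1 ≤ k ≤ p.
Since 1 ≤ k ≤ p, k divides p!; set t = 1 + p!/k. Then xy^t z has p + (p!/k)·k = p + p! copies of a. Now the a-count is p+p! and (b-count)-2 = (p+p!+2)-2 = p+p!, so i ≠ j-2 fails. So xy^t z = a^{p+p!} b^{p+p!+2} ∉ L.
Contradiction. Therefore L is not regular.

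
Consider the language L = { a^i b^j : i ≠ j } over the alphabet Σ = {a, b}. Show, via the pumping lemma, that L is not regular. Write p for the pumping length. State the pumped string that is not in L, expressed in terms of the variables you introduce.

Assume L is regular. Let p be the pumping length given by the pumping lemma.
Choose w = a^p b^{p+p!}. Since p ≠ p+p!, w ∈ L; and |w| ≥ p.
By the pumping lemma, w = xyz with |xy| ≤ p and |y| ≥ 1.
Since the first p symbols of w are all a's and |xy| ≤ p, y lies entirely in the leading a-block: y = a^k for some k with 1 ≤ k ≤ p.
Since 1 ≤ k ≤ p, k divides p!; set t = 1 + p!/k. Then xy^t z has p + (p!/k)·k = p + p! copies of a. Now the a-count equals the b-count, so i ≠ j fails. So xy^t z = a^{p+p!} b^{p+p!} ∉ L.
Contradiction. Therefore L is not regular.

a^{p+p!} b^{p+p!}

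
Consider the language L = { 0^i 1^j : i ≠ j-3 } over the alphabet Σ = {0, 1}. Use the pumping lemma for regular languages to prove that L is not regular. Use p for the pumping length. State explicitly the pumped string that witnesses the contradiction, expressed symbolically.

0^{p+p!} 1^{p+p!+3}

Assume L is regular; let p be its pumping constant.
Choose w = 0^p 1^{p+p!+3}. Since p ≠ (p+p!+3)-3 = p+p!, w ∈ L; and |w| ≥ p.
By the pumping lemma, w = xyz with |xy| ≤ p and y is nonempty.
Because |xy| ≤ p and w begins with p copies of 0, we have y = 0^k with 1 ≤ k ≤ p.
Since 1 ≤ k ≤ p, k divides p!; set t = 1 + p!/k. Then xy^t z has p + (p!/k)·k = p + p! copies of 0. Now the 0-count is p+p! and (1-count)-3 = (p+p!+3)-3 = p+p!, so i ≠ j-3 fails. So xy^t z = 0^{p+p!} 1^{p+p!+3} ∉ L.
Contradiction. Therefore L is not regular.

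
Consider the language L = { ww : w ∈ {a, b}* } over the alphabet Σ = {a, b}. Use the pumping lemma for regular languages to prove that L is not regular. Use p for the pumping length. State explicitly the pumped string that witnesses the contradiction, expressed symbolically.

Assume L is regular; let p be its pumping constant.
Take w = a^p b^p a^p b^p = uu where u = a^pb^p; then w ∈ L and |w| = 4p ≥ p.
By the pumping lemma, w = xyz with |xy| ≤ p and y is nonempty.
The first p characters of w are a's, so xy (and hence y) consists only of a's. Write y = a^k, 1 ≤ k ≤ p.
Pump with i = 2: xy^2z = a^{p+k} b^p a^p b^p, of length 4p+k. Suppose this equals vv. The string starts with a and ends with b, so v does too; thus the boundary between the two copies of v is a b→a transition. There is exactly one such transition, at position 2p+k, so |v| = 2p+k and |vv| = 4p+2k ≠ 4p+k since k ≥ 1. So xy^2z ∉ L.
This contradicts the pumping lemma, so L is not regular.

a^{p+k} b^p a^p b^p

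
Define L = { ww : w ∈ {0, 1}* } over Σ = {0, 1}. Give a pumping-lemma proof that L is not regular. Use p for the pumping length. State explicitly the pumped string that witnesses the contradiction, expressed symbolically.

0^{p+k} 1^p 0^p 1^p

Assume L is regular. Let p be the pumping length given by the pumping lemma.
Take w = 0^p 1^p 0^p 1^p = uu where u = 0^p1^p; then w ∈ L and |w| = 4p ≥ p.
The pumping lemma gives a decomposition w = xyz where |xy| ≤ p and |y| > 0.
The first p characters of w are 0's, so xy (and hence y) consists only of 0's. Write y = 0^k, 1 ≤ k ≤ p.
Pump with i = 2: xy^2z = 0^{p+k} 1^p 0^p 1^p, of length 4p+k. Suppose this equals vv. The string starts with 0 and ends with 1, so v does too; thus the boundary between the two copies of v is a 1→0 transition. There is exactly one such transition, at position 2p+k, so |v| = 2p+k and |vv| = 4p+2k ≠ 4p+k since k ≥ 1. So xy^2z ∉ L.
This contradicts the pumping lemma, so L is not regular.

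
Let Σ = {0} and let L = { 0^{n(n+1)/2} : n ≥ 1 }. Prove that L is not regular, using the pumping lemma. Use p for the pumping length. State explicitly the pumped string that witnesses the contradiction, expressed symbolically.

Suppose for contradiction that L is regular, and let p be the pumping length.
Take w = 0^{p(p+1)/2} ∈ L with |w| = p(p+1)/2 ≥ p.
Write w = xyz as guaranteed by the lemma, with |xy| ≤ p and |y| ≥ 1.
Then y = 0^k for some k with 1 ≤ k ≤ p.
Pump with i = 2: xy^2z = 0^{p(p+1)/2+k}. Since 1 ≤ k ≤ p, p(p+1)/2 < p(p+1)/2+k ≤ p(p+1)/2+p < (p+1)(p+2)/2, so p(p+1)/2+k is strictly between consecutive triangular numbers. So xy^2z ∉ L.
Contradiction. Therefore L is not regular.

0^{p(p+1)/2+k}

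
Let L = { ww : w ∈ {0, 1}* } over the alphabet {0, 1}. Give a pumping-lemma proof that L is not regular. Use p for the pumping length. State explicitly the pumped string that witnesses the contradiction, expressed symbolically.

0^{p+k} 1^p 0^p 1^p

Assume L is regular. Let p be the pumping length given by the pumping lemma.
Take w = 0^p 1^p 0^p 1^p = uu where u = 0^p1^p; then w ∈ L and |w| = 4p ≥ p.
The pumping lemma gives a decomposition w = xyz where |xy| ≤ p and |y| ≥ 1.
Since the first p symbols of w are all 0's and |xy| ≤ p, y lies entirely in the leading 0-block: y = 0^k for some k with 1 ≤ k ≤ p.
Pump with i = 2: xy^2z = 0^{p+k} 1^p 0^p 1^p, of length 4p+k. Suppose this equals vv. The string starts with 0 and ends with 1, so v does too; thus the boundary between the two copies of v is a 1→0 transition. There is exactly one such transition, at position 2p+k, so |v| = 2p+k and |vv| = 4p+2k ≠ 4p+k since k ≥ 1. So xy^2z ∉ L.
This contradicts the pumping lemma, so L is not regular.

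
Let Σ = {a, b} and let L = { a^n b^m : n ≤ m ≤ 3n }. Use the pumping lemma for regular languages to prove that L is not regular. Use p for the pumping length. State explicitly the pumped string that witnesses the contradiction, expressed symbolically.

a^{p+k} b^p

Suppose for contradiction that L is regular, and let p be the pumping length.
Take w = a^p b^p ∈ L (since p ≤ p ≤ 3p), with |w| = 2p ≥ p.
The pumping lemma gives a decomposition w = xyz where |xy| ≤ p and |y| > 0.
Since the first p symbols of w are all a's and |xy| ≤ p, y lies entirely in the leading a-block: y = a^k for some k with 1 ≤ k ≤ p.
Pump with i = 2: xy^2z = a^{p+k} b^p. Now n = p+k > p = m, so the condition n ≤ m fails. Thus xy^2z ∉ L.
Contradiction. Therefore L is not regular.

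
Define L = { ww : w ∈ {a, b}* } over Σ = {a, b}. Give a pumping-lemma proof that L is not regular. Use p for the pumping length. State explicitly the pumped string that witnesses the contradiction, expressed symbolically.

a^{p+k} b^p a^p b^p

Assume L is regular; let p be its pumping constant.
Take w = a^p b^p a^p b^p = uu where u = a^pb^p; then w ∈ L and |w| = 4p ≥ p.
The pumping lemma gives a decomposition w = xyz where |xy| ≤ p and |y| > 0.
Since the first p symbols of w are all a's and |xy| ≤ p, y lies entirely in the leading a-block: y = a^k for some k with 1 ≤ k ≤ p.
Pump with i = 2: xy^2z = a^{p+k} b^p a^p b^p, of length 4p+k. Suppose this equals vv. The string starts with a and ends with b, so v does too; thus the boundary between the two copies of v is a b→a transition. There is exactly one such transition, at position 2p+k, so |v| = 2p+k and |vv| = 4p+2k ≠ 4p+k since k ≥ 1. So xy^2z ∉ L.
Contradiction. Therefore L is not regular.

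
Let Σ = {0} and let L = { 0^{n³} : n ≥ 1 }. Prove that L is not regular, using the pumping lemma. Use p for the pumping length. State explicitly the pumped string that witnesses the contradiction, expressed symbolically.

Toward a contradiction, assume L is regular with pumping length p.
Take w = 0^{p³} ∈ L with |w| = p³ ≥ p.
By the pumping lemma, w = xyz with |xy| ≤ p and |y| ≥ 1.
Then y = 0^k for some k with 1 ≤ k ≤ p.
Pump with i = 2: xy^2z = 0^{p³+k}. Since 1 ≤ k ≤ p, p³ < p³+k ≤ p³+p < p³+3p²+3p+1 = (p+1)³, so p³+k is not a perfect cube. So xy^2z ∉ L.
Contradiction. Therefore L is not regular.

0^{p³+k}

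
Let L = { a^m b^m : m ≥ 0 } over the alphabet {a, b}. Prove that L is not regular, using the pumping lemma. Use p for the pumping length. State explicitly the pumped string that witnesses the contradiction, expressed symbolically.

a^{p+k} b^p

Suppose for contradiction that L is regular, and let p be the pumping length.
Take w = a^p b^p. Then w ∈ L and |w| = 2p ≥ p.
Write w = xyz as guaranteed by the lemma, with |xy| ≤ p and y is nonempty.
Because |xy| ≤ p and w begins with p copies of a, we have y = a^k with 1 ≤ k ≤ p.
Pump with i = 2: xy^2z = a^{p+k} b^p. For this to lie in L we would need p = p+k, which forces k = 0. But k ≥ 1, so xy^2z ∉ L.
Contradiction. Therefore L is not regular.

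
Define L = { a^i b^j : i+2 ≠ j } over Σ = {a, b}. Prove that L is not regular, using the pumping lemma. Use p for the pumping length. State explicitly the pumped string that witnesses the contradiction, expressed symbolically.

Assume L is regular; let p be its pumping constant.
Choose w = a^p b^{p+p!+2}. Since p ≠ (p+p!+2)-2 = p+p!, w ∈ L; and |w| ≥ p.
The pumping lemma gives a decomposition w = xyz where |xy| ≤ p and |y| > 0.
Since the first p symbols of w are all a's and |xy| ≤ p, y lies entirely in the leading a-block: y = a^k for some k with 1 ≤ k ≤ p.
Since 1 ≤ k ≤ p, k divides p!; set t = 1 + p!/k. Then xy^t z has p + (p!/k)·k = p + p! copies of a. Now the a-count is p+p! and (b-count)-2 = (p+p!+2)-2 = p+p!, so i+2 ≠ j fails. So xy^t z = a^{p+p!} b^{p+p!+2} ∉ L.
Contradiction. Therefore L is not regular.

a^{p+p!} b^{p+p!+2}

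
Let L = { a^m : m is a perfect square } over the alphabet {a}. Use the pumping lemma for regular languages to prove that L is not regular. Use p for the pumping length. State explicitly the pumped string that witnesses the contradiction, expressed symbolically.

a^{p²+k}

Toward a contradiction, assume L is regular with pumping length p.
Take w = a^{p²} ∈ L with |w| = p² ≥ p.
Write w = xyz as guaranteed by the lemma, with |xy| ≤ p and y is nonempty.
Then y = a^k for some k with 1 ≤ k ≤ p.
Pump with i = 2: xy^2z = a^{p²+k}. Since 1 ≤ k ≤ p, p² < p²+k ≤ p²+p < (p+1)², so p²+k lies strictly between consecutive squares and is not a perfect square. So xy^2z ∉ L.
This contradicts the pumping lemma, so L is not regular.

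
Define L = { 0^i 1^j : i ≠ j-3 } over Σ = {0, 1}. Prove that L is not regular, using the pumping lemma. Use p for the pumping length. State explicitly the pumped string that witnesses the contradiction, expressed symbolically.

Assume L is regular. Let p be the pumping length given by the pumping lemma.
Choose w = 0^p 1^{p+p!+3}. Since p ≠ (p+p!+3)-3 = p+p!, w ∈ L; and |w| ≥ p.
The pumping lemma gives a decomposition w = xyz where |xy| ≤ p and |y| ≥ 1.
Because |xy| ≤ p and w begins with p copies of 0, we have y = 0^k with 1 ≤ k ≤ p.
Since 1 ≤ k ≤ p, k divides p!; set t = 1 + p!/k. Then xy^t z has p + (p!/k)·k = p + p! copies of 0. Now the 0-count is p+p! and (1-count)-3 = (p+p!+3)-3 = p+p!, so i ≠ j-3 fails. So xy^t z = 0^{p+p!} 1^{p+p!+3} ∉ L.
Contradiction. Therefore L is not regular.

0^{p+p!} 1^{p+p!+3}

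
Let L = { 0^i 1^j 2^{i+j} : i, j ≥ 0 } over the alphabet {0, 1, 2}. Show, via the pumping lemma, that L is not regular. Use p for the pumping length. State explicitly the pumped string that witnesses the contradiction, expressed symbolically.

0^{p+k} 1^p 2^{2p}

Assume L is regular. Let p be the pumping length given by the pumping lemma.
Take w = 0^p 1^p 2^{2p} ∈ L (with i=j=p, i+j=2p), |w| = 4p ≥ p.
By the pumping lemma, w = xyz with |xy| ≤ p and |y| ≥ 1.
Since the first p symbols of w are all 0's and |xy| ≤ p, y lies entirely in the leading 0-block: y = 0^k for some k with 1 ≤ k ≤ p.
Consider xy^2z = 0^{p+k} 1^p 2^{2p}. Now the 0- and 1-counts sum to 2p+k, but the 2-count is 2p ≠ 2p+k. So xy^2z ∉ L.
Contradiction. Therefore L is not regular.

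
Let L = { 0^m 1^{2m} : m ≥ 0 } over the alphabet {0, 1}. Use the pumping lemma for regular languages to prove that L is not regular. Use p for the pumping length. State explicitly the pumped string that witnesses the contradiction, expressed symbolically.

0^{p+k} 1^{2p}

Assume L is regular. Let p be the pumping length given by the pumping lemma.
Choose w = 0^p 1^{2p}, which is in L with |w| = 3p ≥ p.
Write w = xyz as guaranteed by the lemma, with |xy| ≤ p and |y| > 0.
The first p characters of w are 0's, so xy (and hence y) consists only of 0's. Write y = 0^k, 1 ≤ k ≤ p.
Pump with i = 2: xy^2z = 0^{p+k} 1^{2p}. For this to lie in L we would need 2p = 2(p+k), which forces k = 0. But k ≥ 1, so xy^2z ∉ L.
This is a contradiction; hence L is not regular.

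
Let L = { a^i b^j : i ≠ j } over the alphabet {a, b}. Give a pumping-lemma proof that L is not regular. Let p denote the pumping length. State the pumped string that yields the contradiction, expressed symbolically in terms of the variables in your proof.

Suppose for contradiction that L is regular, and let p be the pumping length.
Choose w = a^p b^{p+p!}. Since p ≠ p+p!, w ∈ L; and |w| ≥ p.
By the pumping lemma, w = xyz with |xy| ≤ p and |y| ≥ 1.
Because |xy| ≤ p and w begins with p copies of a, we have y = a^k with 1 ≤ k ≤ p.
Since 1 ≤ k ≤ p, k divides p!; set t = 1 + p!/k. Then xy^t z has p + (p!/k)·k = p + p! copies of a. Now the a-count equals the b-count, so i ≠ j fails. So xy^t z = a^{p+p!} b^{p+p!} ∉ L.
This contradicts the pumping lemma, so L is not regular.

a^{p+p!} b^{p+p!}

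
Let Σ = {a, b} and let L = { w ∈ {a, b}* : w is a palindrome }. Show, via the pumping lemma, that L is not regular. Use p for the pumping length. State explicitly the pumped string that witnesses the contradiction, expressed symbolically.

a^{p+k} b a^p

Assume L is regular. Let p be the pumping length given by the pumping lemma.
Take w = a^p b a^p, a palindrome of length 2p+1 ≥ p.
The pumping lemma gives a decomposition w = xyz where |xy| ≤ p and y is nonempty.
Since the first p symbols of w are all a's and |xy| ≤ p, y lies entirely in the leading a-block: y = a^k for some k with 1 ≤ k ≤ p.
Pump with i = 2: xy^2z = a^{p+k} b a^p. Its reverse is a^p b a^{p+k}, which differs from xy^2z since k ≥ 1. So xy^2z is not a palindrome and xy^2z ∉ L.
This contradicts the pumping lemma, so L is not regular.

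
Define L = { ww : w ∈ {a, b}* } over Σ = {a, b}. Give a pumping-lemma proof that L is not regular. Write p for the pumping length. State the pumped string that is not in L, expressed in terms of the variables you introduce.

a^{p+k} b^p a^p b^p

Assume L is regular. Let p be the pumping length given by the pumping lemma.
Take w = a^p b^p a^p b^p = uu where u = a^pb^p; then w ∈ L and |w| = 4p ≥ p.
By the pumping lemma, w = xyz with |xy| ≤ p and |y| ≥ 1.
Because |xy| ≤ p and w begins with p copies of a, we have y = a^k with 1 ≤ k ≤ p.
Pump with i = 2: xy^2z = a^{p+k} b^p a^p b^p, of length 4p+k. Suppose this equals vv. The string starts with a and ends with b, so v does too; thus the boundary between the two copies of v is a b→a transition. There is exactly one such transition, at position 2p+k, so |v| = 2p+k and |vv| = 4p+2k ≠ 4p+k since k ≥ 1. So xy^2z ∉ L.
This contradicts the pumping lemma, so L is not regular.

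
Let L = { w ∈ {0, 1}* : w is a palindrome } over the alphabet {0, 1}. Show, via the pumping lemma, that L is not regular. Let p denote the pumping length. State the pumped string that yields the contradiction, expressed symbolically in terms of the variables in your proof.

0^{p+k} 1 0^p

Assume L is regular. Let p be the pumping length given by the pumping lemma.
Take w = 0^p 1 0^p, a palindrome of length 2p+1 ≥ p.
Write w = xyz as guaranteed by the lemma, with |xy| ≤ p and |y| ≥ 1.
The first p characters of w are 0's, so xy (and hence y) consists only of 0's. Write y = 0^k, 1 ≤ k ≤ p.
Pump with i = 2: xy^2z = 0^{p+k} 1 0^p. Its reverse is 0^p 1 0^{p+k}, which differs from xy^2z since k ≥ 1. So xy^2z is not a palindrome and xy^2z ∉ L.
Contradiction. Therefore L is not regular.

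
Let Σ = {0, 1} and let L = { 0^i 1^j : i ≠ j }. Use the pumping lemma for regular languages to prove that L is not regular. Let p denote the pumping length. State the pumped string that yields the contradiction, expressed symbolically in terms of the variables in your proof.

0^{p+p!} 1^{p+p!}

Toward a contradiction, assume L is regular with pumping length p.
Choose w = 0^p 1^{p+p!}. Since p ≠ p+p!, w ∈ L; and |w| ≥ p.
The pumping lemma gives a decomposition w = xyz where |xy| ≤ p and |y| ≥ 1.
Because |xy| ≤ p and w begins with p copies of 0, we have y = 0^k with 1 ≤ k ≤ p.
Since 1 ≤ k ≤ p, k divides p!; set t = 1 + p!/k. Then xy^t z has p + (p!/k)·k = p + p! copies of 0. Now the 0-count equals the 1-count, so i ≠ j fails. So xy^t z = 0^{p+p!} 1^{p+p!} ∉ L.
This contradicts the pumping lemma, so L is not regular.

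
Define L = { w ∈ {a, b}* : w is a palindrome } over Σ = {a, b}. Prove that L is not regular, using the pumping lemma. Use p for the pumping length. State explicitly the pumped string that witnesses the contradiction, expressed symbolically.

a^{p+k} b a^p

Assume L is regular; let p be its pumping constant.
Take w = a^p b a^p, a palindrome of length 2p+1 ≥ p.
By the pumping lemma, w = xyz with |xy| ≤ p and |y| > 0.
Because |xy| ≤ p and w begins with p copies of a, we have y = a^k with 1 ≤ k ≤ p.
Pump with i = 2: xy^2z = a^{p+k} b a^p. Its reverse is a^p b a^{p+k}, which differs from xy^2z since k ≥ 1. So xy^2z is not a palindrome and xy^2z ∉ L.
This is a contradiction; hence L is not regular.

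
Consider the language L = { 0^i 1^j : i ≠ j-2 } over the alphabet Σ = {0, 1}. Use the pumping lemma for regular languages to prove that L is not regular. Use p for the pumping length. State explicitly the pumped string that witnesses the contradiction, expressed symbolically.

Suppose for contradiction that L is regular, and let p be the pumping length.
Choose w = 0^p 1^{p+p!+2}. Since p ≠ (p+p!+2)-2 = p+p!, w ∈ L; and |w| ≥ p.
Write w = xyz as guaranteed by the lemma, with |xy| ≤ p and |y| ≥ 1.
The first p characters of w are 0's, so xy (and hence y) consists only of 0's. Write y = 0^k, 1 ≤ k ≤ p.
Since 1 ≤ k ≤ p, k divides p!; set t = 1 + p!/k. Then xy^t z has p + (p!/k)·k = p + p! copies of 0. Now the 0-count is p+p! and (1-count)-2 = (p+p!+2)-2 = p+p!, so i ≠ j-2 fails. So xy^t z = 0^{p+p!} 1^{p+p!+2} ∉ L.
This contradicts the pumping lemma, so L is not regular.

0^{p+p!} 1^{p+p!+2}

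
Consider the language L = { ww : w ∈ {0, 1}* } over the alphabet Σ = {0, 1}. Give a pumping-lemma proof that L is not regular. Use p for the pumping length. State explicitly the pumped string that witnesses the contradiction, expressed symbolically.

Suppose for contradiction that L is regular, and let p be the pumping length.
Take w = 0^p 1^p 0^p 1^p = uu where u = 0^p1^p; then w ∈ L and |w| = 4p ≥ p.
Write w = xyz as guaranteed by the lemma, with |xy| ≤ p and y is nonempty.
Because |xy| ≤ p and w begins with p copies of 0, we have y = 0^k with 1 ≤ k ≤ p.
Pump with i = 2: xy^2z = 0^{p+k} 1^p 0^p 1^p, of length 4p+k. Suppose this equals vv. The string starts with 0 and ends with 1, so v does too; thus the boundary between the two copies of v is a 1→0 transition. There is exactly one such transition, at position 2p+k, so |v| = 2p+k and |vv| = 4p+2k ≠ 4p+k since k ≥ 1. So xy^2z ∉ L.
Contradiction. Therefore L is not regular.

0^{p+k} 1^p 0^p 1^p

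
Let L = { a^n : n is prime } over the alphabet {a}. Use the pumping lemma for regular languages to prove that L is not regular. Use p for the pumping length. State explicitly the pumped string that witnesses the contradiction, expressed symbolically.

a^{q(1+k)}

Toward a contradiction, assume L is regular with pumping length p.
Let q be a prime with q ≥ p+2 (infinitely many primes exist), and take w = a^q ∈ L with |w| = q ≥ p.
Write w = xyz as guaranteed by the lemma, with |xy| ≤ p and y is nonempty.
Then y = a^k for some k with 1 ≤ k ≤ p.
Since 1 ≤ k ≤ p, |xz| = q-k. Pump with i = q+1: |xy^{q+1}z| = (q-k)+(q+1)k = q+qk = q(1+k), which is composite (both factors ≥ 2). So xy^{q+1}z = a^{q(1+k)} ∉ L.
Contradiction. Therefore L is not regular.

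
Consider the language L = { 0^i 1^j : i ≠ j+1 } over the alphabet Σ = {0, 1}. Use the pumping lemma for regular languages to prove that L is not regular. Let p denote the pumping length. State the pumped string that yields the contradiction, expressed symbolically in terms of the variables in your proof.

0^{p+p!} 1^{p+p!-1}

Assume L is regular. Let p be the pumping length given by the pumping lemma.
Choose w = 0^p 1^{p+p!-1}. Since p ≠ (p+p!-1)+1 = p+p!, w ∈ L; and |w| ≥ p.
Write w = xyz as guaranteed by the lemma, with |xy| ≤ p and y is nonempty.
Since the first p symbols of w are all 0's and |xy| ≤ p, y lies entirely in the leading 0-block: y = 0^k for some k with 1 ≤ k ≤ p.
Since 1 ≤ k ≤ p, k divides p!; set t = 1 + p!/k. Then xy^t z has p + (p!/k)·k = p + p! copies of 0. Now the 0-count is p+p! and (1-count)+1 = (p+p!-1)+1 = p+p!, so i ≠ j+1 fails. So xy^t z = 0^{p+p!} 1^{p+p!-1} ∉ L.
This contradicts the pumping lemma, so L is not regular.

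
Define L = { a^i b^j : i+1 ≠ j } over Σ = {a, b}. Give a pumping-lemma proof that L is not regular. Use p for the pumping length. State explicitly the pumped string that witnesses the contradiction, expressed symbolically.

Suppose for contradiction that L is regular, and let p be the pumping length.
Choose w = a^p b^{p+p!+1}. Since p ≠ (p+p!+1)-1 = p+p!, w ∈ L; and |w| ≥ p.
The pumping lemma gives a decomposition w = xyz where |xy| ≤ p and |y| ≥ 1.
Because |xy| ≤ p and w begins with p copies of a, we have y = a^k with 1 ≤ k ≤ p.
Since 1 ≤ k ≤ p, k divides p!; set t = 1 + p!/k. Then xy^t z has p + (p!/k)·k = p + p! copies of a. Now the a-count is p+p! and (b-count)-1 = (p+p!+1)-1 = p+p!, so i+1 ≠ j fails. So xy^t z = a^{p+p!} b^{p+p!+1} ∉ L.
Contradiction. Therefore L is not regular.

a^{p+p!} b^{p+p!+1}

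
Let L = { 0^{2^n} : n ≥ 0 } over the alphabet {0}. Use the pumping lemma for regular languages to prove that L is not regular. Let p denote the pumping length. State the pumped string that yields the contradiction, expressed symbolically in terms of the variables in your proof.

0^{2^p+k}

Assume L is regular; let p be its pumping constant.
Take w = 0^{2^p} ∈ L with |w| = 2^p ≥ p.
Write w = xyz as guaranteed by the lemma, with |xy| ≤ p and |y| ≥ 1.
Then y = 0^k for some k with 1 ≤ k ≤ p.
Pump with i = 2: xy^2z = 0^{2^p+k}. Since 1 ≤ k ≤ p < 2^p, we have 2^p < 2^p+k < 2^{p+1}, so 2^p+k is not a power of 2. So xy^2z ∉ L.
This is a contradiction; hence L is not regular.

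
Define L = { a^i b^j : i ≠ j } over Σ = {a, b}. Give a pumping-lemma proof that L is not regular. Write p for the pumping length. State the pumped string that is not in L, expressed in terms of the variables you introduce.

Assume L is regular. Let p be the pumping length given by the pumping lemma.
Choose w = a^p b^{p+p!}. Since p ≠ p+p!, w ∈ L; and |w| ≥ p.
By the pumping lemma, w = xyz with |xy| ≤ p and |y| > 0.
Since the first p symbols of w are all a's and |xy| ≤ p, y lies entirely in the leading a-block: y = a^k for some k with 1 ≤ k ≤ p.
Since 1 ≤ k ≤ p, k divides p!; set t = 1 + p!/k. Then xy^t z has p + (p!/k)·k = p + p! copies of a. Now the a-count equals the b-count, so i ≠ j fails. So xy^t z = a^{p+p!} b^{p+p!} ∉ L.
This contradicts the pumping lemma, so L is not regular.

a^{p+p!} b^{p+p!}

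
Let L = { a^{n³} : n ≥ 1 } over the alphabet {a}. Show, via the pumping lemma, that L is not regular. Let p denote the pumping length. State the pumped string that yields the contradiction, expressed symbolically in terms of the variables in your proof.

Suppose for contradiction that L is regular, and let p be the pumping length.
Take w = a^{p³} ∈ L with |w| = p³ ≥ p.
By the pumping lemma, w = xyz with |xy| ≤ p and |y| > 0.
Then y = a^k for some k with 1 ≤ k ≤ p.
Pump with i = 2: xy^2z = a^{p³+k}. Since 1 ≤ k ≤ p, p³ < p³+k ≤ p³+p < p³+3p²+3p+1 = (p+1)³, so p³+k is not a perfect cube. So xy^2z ∉ L.
Contradiction. Therefore L is not regular.

a^{p³+k}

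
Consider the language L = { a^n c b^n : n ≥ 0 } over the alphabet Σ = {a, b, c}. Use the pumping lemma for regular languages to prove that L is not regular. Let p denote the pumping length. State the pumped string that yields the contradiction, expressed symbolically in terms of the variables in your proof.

a^{p+k} c b^p

Toward a contradiction, assume L is regular with pumping length p.
Take w = a^p c b^p ∈ L with |w| = 2p+1 ≥ p.
Write w = xyz as guaranteed by the lemma, with |xy| ≤ p and |y| > 0.
Because |xy| ≤ p and w begins with p copies of a, we have y = a^k with 1 ≤ k ≤ p.
Pump with i = 2: xy^2z = a^{p+k} c b^p, which would require p+k = p. But k ≥ 1, so xy^2z ∉ L.
This contradicts the pumping lemma, so L is not regular.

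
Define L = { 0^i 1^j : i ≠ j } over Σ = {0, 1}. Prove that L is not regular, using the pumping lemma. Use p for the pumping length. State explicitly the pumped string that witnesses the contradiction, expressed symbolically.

0^{p+p!} 1^{p+p!}

Assume L is regular. Let p be the pumping length given by the pumping lemma.
Choose w = 0^p 1^{p+p!}. Since p ≠ p+p!, w ∈ L; and |w| ≥ p.
The pumping lemma gives a decomposition w = xyz where |xy| ≤ p and y is nonempty.
Because |xy| ≤ p and w begins with p copies of 0, we have y = 0^k with 1 ≤ k ≤ p.
Since 1 ≤ k ≤ p, k divides p!; set t = 1 + p!/k. Then xy^t z has p + (p!/k)·k = p + p! copies of 0. Now the 0-count equals the 1-count, so i ≠ j fails. So xy^t z = 0^{p+p!} 1^{p+p!} ∉ L.
This contradicts the pumping lemma, so L is not regular.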